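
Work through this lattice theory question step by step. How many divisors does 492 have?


Divisors of 492: [1, 2, 3, 4, 6, 12, 41, 82, 123, 164, 246, 492]
Count: 12


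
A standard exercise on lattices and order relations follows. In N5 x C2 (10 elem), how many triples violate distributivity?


Distributive law: a ^ (b v c) = (a ^ b) v (a ^ c).
Check all 10^3 = 1000 ordered triples (a,b,c).
  e.g. a=(b,0), b=(a,0), c=(c,0): lhs=(b,0) != rhs=(a,0)
  e.g. a=(b,0), b=(a,0), c=(c,1): lhs=(b,0) != rhs=(a,0)
Total violating triples: 16


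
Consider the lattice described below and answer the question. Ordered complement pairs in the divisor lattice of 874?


Complement pair (a,b): a meet b = bottom, a join b = top.
Here: gcd(a,b)=1 and lcm(a,b)=874, i.e. a*b=874 with a,b coprime.
Pairs found: (1,874), (2,437), (19,46), (23,38), ... (4 more)
Total ordered pairs: 8


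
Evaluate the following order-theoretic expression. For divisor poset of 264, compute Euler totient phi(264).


phi(n) = n * prod_{p|n} (1 - 1/p).
Prime divisors of 264: [2, 3, 11]
phi(264) = 264 * (1 - 1/2) * (1 - 1/3) * (1 - 1/11)
phi(264) = 80


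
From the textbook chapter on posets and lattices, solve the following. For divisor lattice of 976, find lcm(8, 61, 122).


In a divisor lattice, join = lcm (least common multiple).
Compute lcm iteratively: start with first element, then lcm(current, next).
Elements: [8, 61, 122]
lcm(8,61) = 488
lcm(488,122) = 488
Final lcm = 488


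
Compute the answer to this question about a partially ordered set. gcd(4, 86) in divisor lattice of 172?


Meet=gcd.
gcd(4,86)=2


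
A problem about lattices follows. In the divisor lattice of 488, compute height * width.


Height = length of longest chain minus 1; width = size of largest antichain.
A maximum chain: 1 | 61 | 122 | 244 | 488  (height 4).
A maximum antichain: {2, 61}  (width 2).
Product = 4 * 2 = 8


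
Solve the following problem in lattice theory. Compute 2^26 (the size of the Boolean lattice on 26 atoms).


Power set = 2^n.
2^26 = 67108864


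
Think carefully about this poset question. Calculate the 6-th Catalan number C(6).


C(n) = C(2n, n) / (n+1).
C(12, 6) = 924
C(6) = 924 / 7 = 132


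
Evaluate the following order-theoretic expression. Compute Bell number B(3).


B(n) = number of set partitions of an n-element set.
B(n) satisfies the recurrence: B(n+1) = sum_k C(n,k)*B(k).
B(3) = 5


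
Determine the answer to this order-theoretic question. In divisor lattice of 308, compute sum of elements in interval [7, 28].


Interval [7,28] in divisors of 308: [7, 14, 28]
Sum = 49


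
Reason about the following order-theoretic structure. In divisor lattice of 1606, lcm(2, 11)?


Join=lcm.
gcd(2,11)=1
lcm=22


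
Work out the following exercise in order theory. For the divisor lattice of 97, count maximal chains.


A maximal chain goes from the minimum element to a maximal element via cover relations.
Counting all min-to-max paths in the cover graph.
Total maximal chains: 1


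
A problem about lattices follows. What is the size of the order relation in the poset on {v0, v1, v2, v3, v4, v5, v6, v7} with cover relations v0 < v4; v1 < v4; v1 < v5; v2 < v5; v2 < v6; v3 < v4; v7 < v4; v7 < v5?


The order relation is {(a,b) : a <= b}, reflexive so it includes (a,a).
Examples: (v0,v0), (v0,v4), (v1,v1), (v1,v4), (v1,v5), ...
Total ordered pairs: 16


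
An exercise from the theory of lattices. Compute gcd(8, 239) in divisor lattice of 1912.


In a divisor lattice, meet = gcd (greatest common divisor).
By Euclidean algorithm or factoring: gcd(8,239) = 1


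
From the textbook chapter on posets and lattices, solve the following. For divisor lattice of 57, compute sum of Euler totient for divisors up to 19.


Divisors of 57 up to 19: [1, 3, 19]
phi values: [1, 2, 18]
Sum = 21


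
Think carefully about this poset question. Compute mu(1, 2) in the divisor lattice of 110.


In a divisor lattice, mu(a,b) = mu(b/a) where mu is the classical Mobius function.
b/a = 2/1 = 2
Prime factorization of 2: primes [2]
2 is squarefree with 1 prime factor(s), so mu(2) = (-1)^1 = -1


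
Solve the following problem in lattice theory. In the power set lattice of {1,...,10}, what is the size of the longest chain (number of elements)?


A chain is a totally ordered subset; we count the number of elements in a maximum chain.
Compute, for each element x, the size of the longest chain ending at x:
  {}: 1
  {1}: 2
  {2}: 2
  {3}: 2
  {4}: 2
  {5}: 2
  ...
A maximum chain: {} < {1} < {1,2} < {1,2,3} < {1,2,3,4} < {1,2,3,4,5} < {1,2,3,4,5,6} < {1,2,3,4,5,6,7} < {1,2,3,4,5,6,7,8} < {1,2,3,4,5,6,7,8,9} < {1,2,3,4,5,6,7,8,9,10}
Number of elements in the longest chain: 11


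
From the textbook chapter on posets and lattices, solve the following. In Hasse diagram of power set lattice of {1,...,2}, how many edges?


A cover relation a -< b holds when a < b with no c strictly between.
Cover relations:
  {} -< {1}
  {} -< {2}
  {1} -< {1,2}
  {2} -< {1,2}
Total: 4


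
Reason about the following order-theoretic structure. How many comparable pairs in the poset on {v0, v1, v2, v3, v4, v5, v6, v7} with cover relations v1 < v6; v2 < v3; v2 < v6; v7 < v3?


A comparable pair {a,b} has a < b or b < a in the order.
Count unordered pairs where one element is strictly below the other.
Examples: {v1,v6}, {v2,v3}, {v2,v6}, {v3,v7}
Total comparable pairs: 4


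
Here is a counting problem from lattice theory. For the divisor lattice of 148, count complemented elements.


An element a is complemented if some b has a meet b = bottom, a join b = top.
a is complemented iff gcd(a, n/a)=1, i.e. a is a unitary divisor of 148.
Complemented elements: 1, 4, 37, 148
Count: 4


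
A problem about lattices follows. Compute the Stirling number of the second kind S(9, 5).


S(n,k) = k*S(n-1,k) + S(n-1,k-1).
S(8,5) = 1050, S(8,4) = 1701
S(9,5) = 5*1050 + 1701 = 5250 + 1701
S(9,5) = 6951


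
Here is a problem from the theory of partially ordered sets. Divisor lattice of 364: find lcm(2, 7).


In a divisor lattice, join = lcm (least common multiple).
gcd(2,7) = 1
lcm(2,7) = 2*7/gcd = 14/1 = 14


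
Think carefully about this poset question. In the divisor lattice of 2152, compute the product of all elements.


Divisors of 2152: [1, 2, 4, 8, 269, 538, 1076, 2152]
Product = n^(d(n)/2) = 2152^(8/2)
Product = 21447124258816


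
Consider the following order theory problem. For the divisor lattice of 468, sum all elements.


sigma(n) = sum of divisors.
Divisors of 468: [1, 2, 3, 4, 6, 9, 12, 13, 18, 26, 36, 39, 52, 78, 117, 156, 234, 468]
Sum = 1274


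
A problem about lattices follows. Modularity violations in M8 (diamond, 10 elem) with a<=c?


Modular law: if a <= c then a v (b ^ c) = (a v b) ^ c.
Check all triples (a,b,c) with a <= c among 10 elements.
This lattice is modular (diamonds M_m and their chain-products are modular).
Total violating triples: 0


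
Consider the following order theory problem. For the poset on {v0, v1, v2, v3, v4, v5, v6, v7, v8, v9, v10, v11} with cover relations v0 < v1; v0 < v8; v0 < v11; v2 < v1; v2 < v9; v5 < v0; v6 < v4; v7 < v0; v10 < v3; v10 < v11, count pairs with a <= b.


The order relation is {(a,b) : a <= b}, reflexive so it includes (a,a).
Examples: (v0,v0), (v0,v1), (v0,v11), (v0,v8), (v1,v1), ...
Total ordered pairs: 28


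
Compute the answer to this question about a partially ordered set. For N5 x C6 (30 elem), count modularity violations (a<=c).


Modular law: if a <= c then a v (b ^ c) = (a v b) ^ c.
Check all triples (a,b,c) with a <= c among 30 elements.
  e.g. a=(a,0), b=(c,0), c=(b,0): lhs=(a,0) != rhs=(b,0)
  e.g. a=(a,0), b=(c,1), c=(b,0): lhs=(a,0) != rhs=(b,0)
Total violating triples: 126


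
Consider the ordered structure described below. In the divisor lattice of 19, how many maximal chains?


A maximal chain goes from the minimum element to a maximal element via cover relations.
Counting all min-to-max paths in the cover graph.
Total maximal chains: 1


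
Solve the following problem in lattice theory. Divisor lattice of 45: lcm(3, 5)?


Join=lcm.
gcd(3,5)=1
lcm=15


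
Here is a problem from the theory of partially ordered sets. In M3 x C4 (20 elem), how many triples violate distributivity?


Distributive law: a ^ (b v c) = (a ^ b) v (a ^ c).
Check all 20^3 = 8000 ordered triples (a,b,c).
  e.g. a=(a1,0), b=(a2,0), c=(a3,0): lhs=(a1,0) != rhs=(0,0)
  e.g. a=(a1,0), b=(a2,0), c=(a3,1): lhs=(a1,0) != rhs=(0,0)
Total violating triples: 384


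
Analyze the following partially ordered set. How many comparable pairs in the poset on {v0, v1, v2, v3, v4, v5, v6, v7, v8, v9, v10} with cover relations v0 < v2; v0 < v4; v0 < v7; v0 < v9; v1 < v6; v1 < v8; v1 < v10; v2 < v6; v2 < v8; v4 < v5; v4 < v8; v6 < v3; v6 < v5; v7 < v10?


A comparable pair {a,b} has a < b or b < a in the order.
Count unordered pairs where one element is strictly below the other.
Examples: {v0,v2}, {v0,v3}, {v0,v4}, {v0,v5}, ...
Total comparable pairs: 23


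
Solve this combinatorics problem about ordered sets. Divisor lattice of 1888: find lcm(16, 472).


In a divisor lattice, join = lcm (least common multiple).
gcd(16,472) = 8
lcm(16,472) = 16*472/gcd = 7552/8 = 944


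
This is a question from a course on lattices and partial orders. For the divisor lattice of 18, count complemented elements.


An element a is complemented if some b has a meet b = bottom, a join b = top.
a is complemented iff gcd(a, n/a)=1, i.e. a is a unitary divisor of 18.
Complemented elements: 1, 2, 9, 18
Count: 4


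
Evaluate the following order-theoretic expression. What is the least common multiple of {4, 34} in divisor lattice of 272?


In a divisor lattice, join = lcm (least common multiple).
Compute lcm iteratively: start with first element, then lcm(current, next).
Elements: [4, 34]
lcm(4,34) = 68
Final lcm = 68


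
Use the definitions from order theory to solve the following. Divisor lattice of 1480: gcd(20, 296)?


Meet=gcd.
gcd(20,296)=4


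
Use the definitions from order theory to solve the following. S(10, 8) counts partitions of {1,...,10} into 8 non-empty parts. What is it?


S(n,k) = k*S(n-1,k) + S(n-1,k-1).
S(9,8) = 36, S(9,7) = 462
S(10,8) = 8*36 + 462 = 288 + 462
S(10,8) = 750


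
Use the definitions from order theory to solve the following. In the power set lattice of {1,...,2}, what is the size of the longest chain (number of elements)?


A chain is a totally ordered subset; we count the number of elements in a maximum chain.
Compute, for each element x, the size of the longest chain ending at x:
  {}: 1
  {1}: 2
  {2}: 2
  {1,2}: 3
A maximum chain: {} < {1} < {1,2}
Number of elements in the longest chain: 3


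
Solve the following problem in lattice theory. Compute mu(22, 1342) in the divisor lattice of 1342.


In a divisor lattice, mu(a,b) = mu(b/a) where mu is the classical Mobius function.
b/a = 1342/22 = 61
Prime factorization of 61: primes [61]
61 is squarefree with 1 prime factor(s), so mu(61) = (-1)^1 = -1


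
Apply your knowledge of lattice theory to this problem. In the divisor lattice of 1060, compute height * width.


Height = length of longest chain minus 1; width = size of largest antichain.
A maximum chain: 1 | 53 | 265 | 530 | 1060  (height 4).
A maximum antichain: {4, 10, 106, 265}  (width 4).
Product = 4 * 4 = 16


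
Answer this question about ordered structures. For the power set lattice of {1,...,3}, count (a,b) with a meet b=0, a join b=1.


Complement pair (a,b): a meet b = bottom, a join b = top.
Here: A intersect B = {} and A union B = {1,...,3}.
Pairs found: ({},{1,2,3}), ({1},{2,3}), ({2},{1,3}), ({3},{1,2}), ... (4 more)
Total ordered pairs: 8


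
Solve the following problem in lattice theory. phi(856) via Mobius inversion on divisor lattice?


phi(n) = n * prod_{p|n} (1 - 1/p).
Prime divisors of 856: [2, 107]
phi(856) = 856 * (1 - 1/2) * (1 - 1/107)
phi(856) = 424


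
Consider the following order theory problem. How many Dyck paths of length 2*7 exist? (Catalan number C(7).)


C(n) = C(2n, n) / (n+1).
C(14, 7) = 3432
C(7) = 3432 / 8 = 429


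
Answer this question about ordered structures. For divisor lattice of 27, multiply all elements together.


Divisors of 27: [1, 3, 9, 27]
Product = n^(d(n)/2) = 27^(4/2)
Product = 729


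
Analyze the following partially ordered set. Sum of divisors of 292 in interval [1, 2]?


Interval [1,2] in divisors of 292: [1, 2]
Sum = 3


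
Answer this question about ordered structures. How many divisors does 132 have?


Divisors of 132: [1, 2, 3, 4, 6, 11, 12, 22, 33, 44, 66, 132]
Count: 12


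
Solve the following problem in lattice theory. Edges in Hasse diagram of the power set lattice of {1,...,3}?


A cover relation a -< b holds when a < b with no c strictly between.
Cover relations:
  {} -< {1}
  {} -< {2}
  {} -< {3}
  {1} -< {1,2}
  {1} -< {1,3}
  {2} -< {1,2}
  {2} -< {2,3}
  {3} -< {1,3}
  ...4 more
Total: 12


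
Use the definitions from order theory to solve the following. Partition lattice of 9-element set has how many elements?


B(n) = number of set partitions of an n-element set.
B(n) satisfies the recurrence: B(n+1) = sum_k C(n,k)*B(k).
B(9) = 21147


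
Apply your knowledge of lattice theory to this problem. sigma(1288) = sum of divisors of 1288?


sigma(n) = sum of divisors.
Divisors of 1288: [1, 2, 4, 7, 8, 14, 23, 28, 46, 56, 92, 161, 184, 322, 644, 1288]
Sum = 2880


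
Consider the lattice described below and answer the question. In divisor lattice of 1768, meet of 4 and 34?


In a divisor lattice, meet = gcd (greatest common divisor).
By Euclidean algorithm or factoring: gcd(4,34) = 2


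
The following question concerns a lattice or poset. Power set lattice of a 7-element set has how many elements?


Power set = 2^n.
2^7 = 128


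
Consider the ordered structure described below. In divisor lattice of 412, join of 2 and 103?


In a divisor lattice, join = lcm (least common multiple).
gcd(2,103) = 1
lcm(2,103) = 2*103/gcd = 206/1 = 206


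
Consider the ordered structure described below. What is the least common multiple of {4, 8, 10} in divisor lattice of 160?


In a divisor lattice, join = lcm (least common multiple).
Compute lcm iteratively: start with first element, then lcm(current, next).
Elements: [4, 8, 10]
lcm(4,8) = 8
lcm(8,10) = 40
Final lcm = 40


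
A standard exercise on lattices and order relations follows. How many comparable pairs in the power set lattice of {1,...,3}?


A comparable pair {a,b} has a < b or b < a in the order.
Count unordered pairs where one element is strictly below the other.
Examples: {{},{1}}, {{},{2}}, {{},{3}}, {{},{1,2}}, ...
Total comparable pairs: 19


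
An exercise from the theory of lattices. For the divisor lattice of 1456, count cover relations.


A cover relation a -< b holds when a < b with no c strictly between.
Cover relations:
  1 -< 2
  1 -< 7
  1 -< 13
  2 -< 4
  2 -< 14
  2 -< 26
  4 -< 8
  4 -< 28
  ...28 more
Total: 36


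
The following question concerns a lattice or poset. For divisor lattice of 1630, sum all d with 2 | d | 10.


Interval [2,10] in divisors of 1630: [2, 10]
Sum = 12


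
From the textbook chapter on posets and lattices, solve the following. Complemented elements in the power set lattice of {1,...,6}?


An element a is complemented if some b has a meet b = bottom, a join b = top.
every subset A has complement S\A, so all elements are complemented.
Complemented elements: {}, {1}, {2}, {3}, {4}, {5}, ... (58 more)
Count: 64


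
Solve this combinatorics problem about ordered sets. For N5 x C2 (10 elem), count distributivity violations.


Distributive law: a ^ (b v c) = (a ^ b) v (a ^ c).
Check all 10^3 = 1000 ordered triples (a,b,c).
  e.g. a=(b,0), b=(a,0), c=(c,0): lhs=(b,0) != rhs=(a,0)
  e.g. a=(b,0), b=(a,0), c=(c,1): lhs=(b,0) != rhs=(a,0)
Total violating triples: 16


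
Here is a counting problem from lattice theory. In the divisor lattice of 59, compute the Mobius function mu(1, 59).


In a divisor lattice, mu(a,b) = mu(b/a) where mu is the classical Mobius function.
b/a = 59/1 = 59
Prime factorization of 59: primes [59]
59 is squarefree with 1 prime factor(s), so mu(59) = (-1)^1 = -1


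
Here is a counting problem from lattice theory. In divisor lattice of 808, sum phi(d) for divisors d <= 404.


Divisors of 808 up to 404: [1, 2, 4, 8, 101, 202, 404]
phi values: [1, 1, 2, 4, 100, 100, 200]
Sum = 408


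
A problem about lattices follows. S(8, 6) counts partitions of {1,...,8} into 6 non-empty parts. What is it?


S(n,k) = k*S(n-1,k) + S(n-1,k-1).
S(7,6) = 21, S(7,5) = 140
S(8,6) = 6*21 + 140 = 126 + 140
S(8,6) = 266


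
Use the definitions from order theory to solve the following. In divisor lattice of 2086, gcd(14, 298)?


Meet=gcd.
gcd(14,298)=2


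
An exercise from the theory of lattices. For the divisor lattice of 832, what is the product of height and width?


Height = length of longest chain minus 1; width = size of largest antichain.
A maximum chain: 1 | 13 | 26 | 52 | 104 | 208 | 416 | 832  (height 7).
A maximum antichain: {2, 13}  (width 2).
Product = 7 * 2 = 14


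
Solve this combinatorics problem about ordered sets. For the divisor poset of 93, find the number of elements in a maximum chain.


A chain is a totally ordered subset; we count the number of elements in a maximum chain.
Compute, for each element x, the size of the longest chain ending at x:
  1: 1
  3: 2
  31: 2
  93: 3
A maximum chain: 1 < 3 < 93
Number of elements in the longest chain: 3


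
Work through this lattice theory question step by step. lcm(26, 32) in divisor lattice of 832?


Join=lcm.
gcd(26,32)=2
lcm=416


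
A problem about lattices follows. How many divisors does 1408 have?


Divisors of 1408: [1, 2, 4, 8, 11, 16, 22, 32, 44, 64, 88, 128, 176, 352, 704, 1408]
Count: 16


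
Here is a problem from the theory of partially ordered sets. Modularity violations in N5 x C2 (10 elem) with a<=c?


Modular law: if a <= c then a v (b ^ c) = (a v b) ^ c.
Check all triples (a,b,c) with a <= c among 10 elements.
  e.g. a=(a,0), b=(c,0), c=(b,0): lhs=(a,0) != rhs=(b,0)
  e.g. a=(a,0), b=(c,1), c=(b,0): lhs=(a,0) != rhs=(b,0)
Total violating triples: 6


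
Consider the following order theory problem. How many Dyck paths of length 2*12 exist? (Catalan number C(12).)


C(n) = C(2n, n) / (n+1).
C(24, 12) = 2704156
C(12) = 2704156 / 13 = 208012


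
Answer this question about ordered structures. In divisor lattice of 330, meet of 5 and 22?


In a divisor lattice, meet = gcd (greatest common divisor).
By Euclidean algorithm or factoring: gcd(5,22) = 1


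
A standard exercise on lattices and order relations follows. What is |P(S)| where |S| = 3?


Power set = 2^n.
2^3 = 8


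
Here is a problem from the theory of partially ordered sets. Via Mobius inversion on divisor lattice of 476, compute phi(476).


phi(n) = n * prod_{p|n} (1 - 1/p).
Prime divisors of 476: [2, 7, 17]
phi(476) = 476 * (1 - 1/2) * (1 - 1/7) * (1 - 1/17)
phi(476) = 192


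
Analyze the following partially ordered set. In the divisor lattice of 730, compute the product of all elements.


Divisors of 730: [1, 2, 5, 10, 73, 146, 365, 730]
Product = n^(d(n)/2) = 730^(8/2)
Product = 283982410000


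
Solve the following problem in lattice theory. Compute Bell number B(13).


B(n) = number of set partitions of an n-element set.
B(n) satisfies the recurrence: B(n+1) = sum_k C(n,k)*B(k).
B(13) = 27644437


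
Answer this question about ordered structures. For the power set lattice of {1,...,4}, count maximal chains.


A maximal chain goes from the minimum element to a maximal element via cover relations.
Counting all min-to-max paths in the cover graph.
Total maximal chains: 24


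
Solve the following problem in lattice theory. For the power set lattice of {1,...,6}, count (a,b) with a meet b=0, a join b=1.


Complement pair (a,b): a meet b = bottom, a join b = top.
Here: A intersect B = {} and A union B = {1,...,6}.
Pairs found: ({},{1,2,3,4,5,6}), ({1},{2,3,4,5,6}), ({2},{1,3,4,5,6}), ({3},{1,2,4,5,6}), ... (60 more)
Total ordered pairs: 64


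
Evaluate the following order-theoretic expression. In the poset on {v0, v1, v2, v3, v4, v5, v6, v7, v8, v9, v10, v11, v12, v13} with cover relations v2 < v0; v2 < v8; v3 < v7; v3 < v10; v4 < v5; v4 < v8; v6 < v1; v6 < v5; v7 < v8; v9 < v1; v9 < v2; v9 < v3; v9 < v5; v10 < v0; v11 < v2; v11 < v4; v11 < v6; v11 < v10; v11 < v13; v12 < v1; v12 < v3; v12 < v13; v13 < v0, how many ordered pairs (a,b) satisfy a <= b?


The order relation is {(a,b) : a <= b}, reflexive so it includes (a,a).
Examples: (v0,v0), (v1,v1), (v10,v0), (v10,v10), (v11,v0), ...
Total ordered pairs: 51


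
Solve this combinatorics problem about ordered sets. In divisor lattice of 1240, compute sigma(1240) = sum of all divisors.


sigma(n) = sum of divisors.
Divisors of 1240: [1, 2, 4, 5, 8, 10, 20, 31, 40, 62, 124, 155, 248, 310, 620, 1240]
Sum = 2880


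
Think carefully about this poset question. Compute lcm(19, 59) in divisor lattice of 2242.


In a divisor lattice, join = lcm (least common multiple).
gcd(19,59) = 1
lcm(19,59) = 19*59/gcd = 1121/1 = 1121


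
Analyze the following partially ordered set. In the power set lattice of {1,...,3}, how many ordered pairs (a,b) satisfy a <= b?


The order relation is {(a,b) : a <= b}, reflexive so it includes (a,a).
Examples: ({},{}), ({},{1,2}), ({},{1,2,3}), ({},{1,3}), ({},{1}), ...
Total ordered pairs: 27


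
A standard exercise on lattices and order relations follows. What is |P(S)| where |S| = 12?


Power set = 2^n.
2^12 = 4096


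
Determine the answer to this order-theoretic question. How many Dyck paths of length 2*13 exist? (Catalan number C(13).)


C(n) = C(2n, n) / (n+1).
C(26, 13) = 10400600
C(13) = 10400600 / 14 = 742900


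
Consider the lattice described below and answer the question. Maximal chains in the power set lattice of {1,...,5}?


A maximal chain goes from the minimum element to a maximal element via cover relations.
Counting all min-to-max paths in the cover graph.
Total maximal chains: 120


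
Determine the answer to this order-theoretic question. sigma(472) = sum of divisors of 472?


sigma(n) = sum of divisors.
Divisors of 472: [1, 2, 4, 8, 59, 118, 236, 472]
Sum = 900


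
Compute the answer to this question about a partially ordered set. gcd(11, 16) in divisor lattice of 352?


Meet=gcd.
gcd(11,16)=1


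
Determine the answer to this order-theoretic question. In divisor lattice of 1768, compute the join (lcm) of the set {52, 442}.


In a divisor lattice, join = lcm (least common multiple).
Compute lcm iteratively: start with first element, then lcm(current, next).
Elements: [52, 442]
lcm(52,442) = 884
Final lcm = 884


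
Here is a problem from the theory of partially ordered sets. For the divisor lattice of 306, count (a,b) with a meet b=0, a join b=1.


Complement pair (a,b): a meet b = bottom, a join b = top.
Here: gcd(a,b)=1 and lcm(a,b)=306, i.e. a*b=306 with a,b coprime.
Pairs found: (1,306), (2,153), (9,34), (17,18), ... (4 more)
Total ordered pairs: 8


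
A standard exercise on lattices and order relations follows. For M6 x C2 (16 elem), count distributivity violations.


Distributive law: a ^ (b v c) = (a ^ b) v (a ^ c).
Check all 16^3 = 4096 ordered triples (a,b,c).
  e.g. a=(a1,0), b=(a2,0), c=(a3,0): lhs=(a1,0) != rhs=(0,0)
  e.g. a=(a1,0), b=(a2,0), c=(a3,1): lhs=(a1,0) != rhs=(0,0)
Total violating triples: 960


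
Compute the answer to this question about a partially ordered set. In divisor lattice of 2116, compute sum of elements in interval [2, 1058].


Interval [2,1058] in divisors of 2116: [2, 46, 1058]
Sum = 1106


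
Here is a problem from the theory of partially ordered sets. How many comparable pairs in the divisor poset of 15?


A comparable pair {a,b} has a < b or b < a in the order.
Count unordered pairs where one element is strictly below the other.
Examples: {1,3}, {1,5}, {1,15}, {3,15}, ...
Total comparable pairs: 5


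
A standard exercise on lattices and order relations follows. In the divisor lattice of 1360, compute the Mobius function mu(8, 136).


In a divisor lattice, mu(a,b) = mu(b/a) where mu is the classical Mobius function.
b/a = 136/8 = 17
Prime factorization of 17: primes [17]
17 is squarefree with 1 prime factor(s), so mu(17) = (-1)^1 = -1


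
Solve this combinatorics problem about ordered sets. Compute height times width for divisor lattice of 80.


Height = length of longest chain minus 1; width = size of largest antichain.
A maximum chain: 1 | 5 | 10 | 20 | 40 | 80  (height 5).
A maximum antichain: {2, 5}  (width 2).
Product = 5 * 2 = 10


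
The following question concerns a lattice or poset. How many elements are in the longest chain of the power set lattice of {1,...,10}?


A chain is a totally ordered subset; we count the number of elements in a maximum chain.
Compute, for each element x, the size of the longest chain ending at x:
  {}: 1
  {1}: 2
  {2}: 2
  {3}: 2
  {4}: 2
  {5}: 2
  ...
A maximum chain: {} < {1} < {1,2} < {1,2,3} < {1,2,3,4} < {1,2,3,4,5} < {1,2,3,4,5,6} < {1,2,3,4,5,6,7} < {1,2,3,4,5,6,7,8} < {1,2,3,4,5,6,7,8,9} < {1,2,3,4,5,6,7,8,9,10}
Number of elements in the longest chain: 11


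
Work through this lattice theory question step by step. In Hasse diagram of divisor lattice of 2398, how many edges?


A cover relation a -< b holds when a < b with no c strictly between.
Cover relations:
  1 -< 2
  1 -< 11
  1 -< 109
  2 -< 22
  2 -< 218
  11 -< 22
  11 -< 1199
  22 -< 2398
  ...4 more
Total: 12


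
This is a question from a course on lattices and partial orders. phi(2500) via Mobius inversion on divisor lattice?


phi(n) = n * prod_{p|n} (1 - 1/p).
Prime divisors of 2500: [2, 5]
phi(2500) = 2500 * (1 - 1/2) * (1 - 1/5)
phi(2500) = 1000


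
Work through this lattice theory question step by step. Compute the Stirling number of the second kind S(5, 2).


S(n,k) = k*S(n-1,k) + S(n-1,k-1).
S(4,2) = 7, S(4,1) = 1
S(5,2) = 2*7 + 1 = 14 + 1
S(5,2) = 15


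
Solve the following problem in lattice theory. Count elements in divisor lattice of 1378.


Divisors of 1378: [1, 2, 13, 26, 53, 106, 689, 1378]
Count: 8


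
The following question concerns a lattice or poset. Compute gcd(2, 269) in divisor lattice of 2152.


In a divisor lattice, meet = gcd (greatest common divisor).
By Euclidean algorithm or factoring: gcd(2,269) = 1


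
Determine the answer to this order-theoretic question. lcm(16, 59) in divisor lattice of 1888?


Join=lcm.
gcd(16,59)=1
lcm=944


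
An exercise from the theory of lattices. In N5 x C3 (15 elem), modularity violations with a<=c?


Modular law: if a <= c then a v (b ^ c) = (a v b) ^ c.
Check all triples (a,b,c) with a <= c among 15 elements.
  e.g. a=(a,0), b=(c,0), c=(b,0): lhs=(a,0) != rhs=(b,0)
  e.g. a=(a,0), b=(c,1), c=(b,0): lhs=(a,0) != rhs=(b,0)
Total violating triples: 18


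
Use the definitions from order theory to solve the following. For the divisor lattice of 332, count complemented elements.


An element a is complemented if some b has a meet b = bottom, a join b = top.
a is complemented iff gcd(a, n/a)=1, i.e. a is a unitary divisor of 332.
Complemented elements: 1, 4, 83, 332
Count: 4


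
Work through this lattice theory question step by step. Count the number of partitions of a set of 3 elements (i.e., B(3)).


B(n) = number of set partitions of an n-element set.
B(n) satisfies the recurrence: B(n+1) = sum_k C(n,k)*B(k).
B(3) = 5


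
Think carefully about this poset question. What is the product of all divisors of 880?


Divisors of 880: [1, 2, 4, 5, 8, 10, 11, 16, 20, 22, 40, 44, 55, 80, 88, 110, 176, 220, 440, 880]
Product = n^(d(n)/2) = 880^(20/2)
Product = 278500976009402122240000000000


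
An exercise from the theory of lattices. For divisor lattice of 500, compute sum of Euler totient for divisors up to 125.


Divisors of 500 up to 125: [1, 2, 4, 5, 10, 20, 25, 50, 100, 125]
phi values: [1, 1, 2, 4, 4, 8, 20, 20, 40, 100]
Sum = 200


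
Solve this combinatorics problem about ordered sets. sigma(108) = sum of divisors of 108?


sigma(n) = sum of divisors.
Divisors of 108: [1, 2, 3, 4, 6, 9, 12, 18, 27, 36, 54, 108]
Sum = 280


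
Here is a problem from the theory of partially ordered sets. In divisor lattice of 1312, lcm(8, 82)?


Join=lcm.
gcd(8,82)=2
lcm=328


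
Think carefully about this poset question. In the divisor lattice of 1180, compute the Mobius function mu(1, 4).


In a divisor lattice, mu(a,b) = mu(b/a) where mu is the classical Mobius function.
b/a = 4/1 = 4
Prime factorization of 4: primes [2]
4 is not squarefree, so mu(4) = 0


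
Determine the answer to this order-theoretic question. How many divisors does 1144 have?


Divisors of 1144: [1, 2, 4, 8, 11, 13, 22, 26, 44, 52, 88, 104, 143, 286, 572, 1144]
Count: 16


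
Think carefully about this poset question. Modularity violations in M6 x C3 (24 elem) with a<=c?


Modular law: if a <= c then a v (b ^ c) = (a v b) ^ c.
Check all triples (a,b,c) with a <= c among 24 elements.
This lattice is modular (diamonds M_m and their chain-products are modular).
Total violating triples: 0


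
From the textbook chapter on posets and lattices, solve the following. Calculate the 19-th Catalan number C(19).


C(n) = C(2n, n) / (n+1).
C(38, 19) = 35345263800
C(19) = 35345263800 / 20 = 1767263190


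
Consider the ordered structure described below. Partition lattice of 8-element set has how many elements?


B(n) = number of set partitions of an n-element set.
B(n) satisfies the recurrence: B(n+1) = sum_k C(n,k)*B(k).
B(8) = 4140


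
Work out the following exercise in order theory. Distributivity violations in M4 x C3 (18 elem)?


Distributive law: a ^ (b v c) = (a ^ b) v (a ^ c).
Check all 18^3 = 5832 ordered triples (a,b,c).
  e.g. a=(a1,0), b=(a2,0), c=(a3,0): lhs=(a1,0) != rhs=(0,0)
  e.g. a=(a1,0), b=(a2,0), c=(a3,1): lhs=(a1,0) != rhs=(0,0)
Total violating triples: 648


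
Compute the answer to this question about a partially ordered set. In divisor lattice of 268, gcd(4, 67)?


Meet=gcd.
gcd(4,67)=1


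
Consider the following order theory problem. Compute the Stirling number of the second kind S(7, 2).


S(n,k) = k*S(n-1,k) + S(n-1,k-1).
S(6,2) = 31, S(6,1) = 1
S(7,2) = 2*31 + 1 = 62 + 1
S(7,2) = 63


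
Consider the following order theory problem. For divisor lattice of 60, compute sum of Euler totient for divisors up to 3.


Divisors of 60 up to 3: [1, 2, 3]
phi values: [1, 1, 2]
Sum = 4


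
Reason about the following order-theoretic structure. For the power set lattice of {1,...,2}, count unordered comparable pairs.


A comparable pair {a,b} has a < b or b < a in the order.
Count unordered pairs where one element is strictly below the other.
Examples: {{},{1}}, {{},{2}}, {{},{1,2}}, {{1},{1,2}}, ...
Total comparable pairs: 5


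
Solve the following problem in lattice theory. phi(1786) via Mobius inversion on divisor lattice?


phi(n) = n * prod_{p|n} (1 - 1/p).
Prime divisors of 1786: [2, 19, 47]
phi(1786) = 1786 * (1 - 1/2) * (1 - 1/19) * (1 - 1/47)
phi(1786) = 828


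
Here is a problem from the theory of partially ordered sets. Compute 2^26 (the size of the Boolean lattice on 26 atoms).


Power set = 2^n.
2^26 = 67108864


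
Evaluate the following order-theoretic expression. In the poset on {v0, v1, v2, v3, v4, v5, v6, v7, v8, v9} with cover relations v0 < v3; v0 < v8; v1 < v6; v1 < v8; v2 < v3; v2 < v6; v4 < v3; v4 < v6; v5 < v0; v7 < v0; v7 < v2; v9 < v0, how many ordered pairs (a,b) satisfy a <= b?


The order relation is {(a,b) : a <= b}, reflexive so it includes (a,a).
Examples: (v0,v0), (v0,v3), (v0,v8), (v1,v1), (v1,v6), ...
Total ordered pairs: 29


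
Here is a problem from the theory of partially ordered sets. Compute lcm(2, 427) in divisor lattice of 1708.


In a divisor lattice, join = lcm (least common multiple).
gcd(2,427) = 1
lcm(2,427) = 2*427/gcd = 854/1 = 854


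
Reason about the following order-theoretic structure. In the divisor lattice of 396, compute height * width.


Height = length of longest chain minus 1; width = size of largest antichain.
A maximum chain: 1 | 11 | 33 | 99 | 198 | 396  (height 5).
A maximum antichain: {4, 6, 9, 22, 33}  (width 5).
Product = 5 * 5 = 25


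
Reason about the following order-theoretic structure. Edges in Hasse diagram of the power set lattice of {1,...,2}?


A cover relation a -< b holds when a < b with no c strictly between.
Cover relations:
  {} -< {1}
  {} -< {2}
  {1} -< {1,2}
  {2} -< {1,2}
Total: 4


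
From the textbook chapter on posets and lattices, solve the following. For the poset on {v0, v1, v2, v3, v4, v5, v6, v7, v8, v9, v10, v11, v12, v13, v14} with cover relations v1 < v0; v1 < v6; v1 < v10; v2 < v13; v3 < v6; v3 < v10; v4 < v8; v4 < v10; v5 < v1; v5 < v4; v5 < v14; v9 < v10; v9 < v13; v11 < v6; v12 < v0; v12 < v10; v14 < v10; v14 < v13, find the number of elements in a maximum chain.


A chain is a totally ordered subset; we count the number of elements in a maximum chain.
Compute, for each element x, the size of the longest chain ending at x:
  v2: 1
  v3: 1
  v5: 1
  v7: 1
  v9: 1
  v11: 1
  ...
A maximum chain: v5 < v1 < v0
Number of elements in the longest chain: 3


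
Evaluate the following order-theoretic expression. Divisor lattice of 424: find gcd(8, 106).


In a divisor lattice, meet = gcd (greatest common divisor).
By Euclidean algorithm or factoring: gcd(8,106) = 2


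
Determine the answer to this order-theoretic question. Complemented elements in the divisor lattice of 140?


An element a is complemented if some b has a meet b = bottom, a join b = top.
a is complemented iff gcd(a, n/a)=1, i.e. a is a unitary divisor of 140.
Complemented elements: 1, 4, 5, 7, 20, 28, ... (2 more)
Count: 8


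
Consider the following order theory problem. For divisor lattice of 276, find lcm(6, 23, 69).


In a divisor lattice, join = lcm (least common multiple).
Compute lcm iteratively: start with first element, then lcm(current, next).
Elements: [6, 23, 69]
lcm(6,23) = 138
lcm(138,69) = 138
Final lcm = 138


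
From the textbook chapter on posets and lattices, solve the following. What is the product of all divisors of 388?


Divisors of 388: [1, 2, 4, 97, 194, 388]
Product = n^(d(n)/2) = 388^(6/2)
Product = 58411072


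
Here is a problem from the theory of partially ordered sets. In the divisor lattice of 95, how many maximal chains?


A maximal chain goes from the minimum element to a maximal element via cover relations.
Counting all min-to-max paths in the cover graph.
Total maximal chains: 2


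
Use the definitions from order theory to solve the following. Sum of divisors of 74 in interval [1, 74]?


Interval [1,74] in divisors of 74: [1, 2, 37, 74]
Sum = 114


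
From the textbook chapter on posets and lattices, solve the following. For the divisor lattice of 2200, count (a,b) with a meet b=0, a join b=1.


Complement pair (a,b): a meet b = bottom, a join b = top.
Here: gcd(a,b)=1 and lcm(a,b)=2200, i.e. a*b=2200 with a,b coprime.
Pairs found: (1,2200), (8,275), (11,200), (25,88), ... (4 more)
Total ordered pairs: 8


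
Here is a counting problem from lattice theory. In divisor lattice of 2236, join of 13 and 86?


In a divisor lattice, join = lcm (least common multiple).
gcd(13,86) = 1
lcm(13,86) = 13*86/gcd = 1118/1 = 1118


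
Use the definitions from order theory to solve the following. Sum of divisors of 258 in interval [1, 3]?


Interval [1,3] in divisors of 258: [1, 3]
Sum = 4


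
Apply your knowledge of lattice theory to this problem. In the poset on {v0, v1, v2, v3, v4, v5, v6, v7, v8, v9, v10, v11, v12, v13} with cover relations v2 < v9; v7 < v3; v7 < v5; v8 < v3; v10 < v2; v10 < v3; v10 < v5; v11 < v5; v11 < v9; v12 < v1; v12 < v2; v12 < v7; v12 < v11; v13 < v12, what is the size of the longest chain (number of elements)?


A chain is a totally ordered subset; we count the number of elements in a maximum chain.
Compute, for each element x, the size of the longest chain ending at x:
  v0: 1
  v4: 1
  v6: 1
  v8: 1
  v10: 1
  v13: 1
  ...
A maximum chain: v13 < v12 < v7 < v3
Number of elements in the longest chain: 4


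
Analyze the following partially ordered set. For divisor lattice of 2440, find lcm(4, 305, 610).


In a divisor lattice, join = lcm (least common multiple).
Compute lcm iteratively: start with first element, then lcm(current, next).
Elements: [4, 305, 610]
lcm(4,305) = 1220
lcm(1220,610) = 1220
Final lcm = 1220


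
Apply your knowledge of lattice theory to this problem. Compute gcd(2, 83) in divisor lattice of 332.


In a divisor lattice, meet = gcd (greatest common divisor).
By Euclidean algorithm or factoring: gcd(2,83) = 1


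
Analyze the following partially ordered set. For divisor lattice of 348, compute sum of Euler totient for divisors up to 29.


Divisors of 348 up to 29: [1, 2, 3, 4, 6, 12, 29]
phi values: [1, 1, 2, 2, 2, 4, 28]
Sum = 40


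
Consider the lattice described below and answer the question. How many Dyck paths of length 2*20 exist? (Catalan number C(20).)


C(n) = C(2n, n) / (n+1).
C(40, 20) = 137846528820
C(20) = 137846528820 / 21 = 6564120420


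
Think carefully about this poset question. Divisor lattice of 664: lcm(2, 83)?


Join=lcm.
gcd(2,83)=1
lcm=166


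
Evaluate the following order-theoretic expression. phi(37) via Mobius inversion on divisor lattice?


phi(n) = n * prod_{p|n} (1 - 1/p).
Prime divisors of 37: [37]
phi(37) = 37 * (1 - 1/37)
phi(37) = 36


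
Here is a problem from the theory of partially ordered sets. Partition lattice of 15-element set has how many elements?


B(n) = number of set partitions of an n-element set.
B(n) satisfies the recurrence: B(n+1) = sum_k C(n,k)*B(k).
B(15) = 1382958545


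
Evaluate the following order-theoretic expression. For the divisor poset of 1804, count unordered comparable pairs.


A comparable pair {a,b} has a < b or b < a in the order.
Count unordered pairs where one element is strictly below the other.
Examples: {1,2}, {1,4}, {1,11}, {1,22}, ...
Total comparable pairs: 42


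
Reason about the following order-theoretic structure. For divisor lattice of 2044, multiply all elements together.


Divisors of 2044: [1, 2, 4, 7, 14, 28, 73, 146, 292, 511, 1022, 2044]
Product = n^(d(n)/2) = 2044^(12/2)
Product = 72926496312011001856


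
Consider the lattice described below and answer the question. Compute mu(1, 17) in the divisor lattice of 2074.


In a divisor lattice, mu(a,b) = mu(b/a) where mu is the classical Mobius function.
b/a = 17/1 = 17
Prime factorization of 17: primes [17]
17 is squarefree with 1 prime factor(s), so mu(17) = (-1)^1 = -1


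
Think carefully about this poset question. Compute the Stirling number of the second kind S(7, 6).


S(n,k) = k*S(n-1,k) + S(n-1,k-1).
S(6,6) = 1, S(6,5) = 15
S(7,6) = 6*1 + 15 = 6 + 15
S(7,6) = 21


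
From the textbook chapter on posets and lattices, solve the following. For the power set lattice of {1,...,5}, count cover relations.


A cover relation a -< b holds when a < b with no c strictly between.
Cover relations:
  {} -< {1}
  {} -< {2}
  {} -< {3}
  {} -< {4}
  {} -< {5}
  {1} -< {1,2}
  {1} -< {1,3}
  {1} -< {1,4}
  ...72 more
Total: 80


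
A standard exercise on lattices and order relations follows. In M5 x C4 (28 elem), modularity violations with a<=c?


Modular law: if a <= c then a v (b ^ c) = (a v b) ^ c.
Check all triples (a,b,c) with a <= c among 28 elements.
This lattice is modular (diamonds M_m and their chain-products are modular).
Total violating triples: 0
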